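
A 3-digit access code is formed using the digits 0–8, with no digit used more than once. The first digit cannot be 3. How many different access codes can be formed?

The first digit has 9−1 = 8 choices (anything except 3).
The remaining 2 digits are filled from the other 8 symbols without repetition: 8 × 7 = 56.
Total: 8 × 56 = 448.

448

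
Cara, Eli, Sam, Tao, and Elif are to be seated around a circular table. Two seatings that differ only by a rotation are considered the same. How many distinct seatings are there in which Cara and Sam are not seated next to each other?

All circular seatings of 5 people number (4)! = 24.
Seatings with Cara beside Sam: treat them as a block with 2 internal orders, giving 2 × (3)! = 12.
Subtracting, 24 − 12 = 12.

12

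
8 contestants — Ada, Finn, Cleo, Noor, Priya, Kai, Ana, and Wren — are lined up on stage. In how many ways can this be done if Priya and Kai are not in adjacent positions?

Of the 8! = 40320 arrangements, those with Priya and Kai adjacent number 2 × 7! = 10080 (treat the pair as a block with 2 internal orders).
So 40320 − 10080 = 30240 arrangements keep them apart.

30240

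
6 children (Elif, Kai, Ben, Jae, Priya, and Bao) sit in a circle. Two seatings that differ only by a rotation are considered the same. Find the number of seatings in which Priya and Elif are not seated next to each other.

All circular seatings of 6 people number (5)! = 120.
Those with Priya next to Elif: fuse the pair into one unit and seat 5 units around a circle — 2·(4)! = 48.
Subtracting, 120 − 48 = 72.

72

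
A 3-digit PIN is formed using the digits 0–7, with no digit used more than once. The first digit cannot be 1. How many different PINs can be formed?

The first digit has 8−1 = 7 choices (anything except 1).
The remaining 2 digits are filled from the other 7 symbols without repetition: 7 × 6 = 42.
Total: 7 × 42 = 294.

294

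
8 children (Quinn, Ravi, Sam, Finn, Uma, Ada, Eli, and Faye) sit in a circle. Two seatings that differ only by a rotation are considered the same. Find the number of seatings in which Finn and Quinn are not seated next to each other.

Without the restriction there are (7)! = 5040 seatings.
Those with Finn next to Quinn: fuse the pair into one unit and seat 7 units around a circle — 2·(6)! = 1440.
Subtracting, 5040 − 1440 = 3600.

3600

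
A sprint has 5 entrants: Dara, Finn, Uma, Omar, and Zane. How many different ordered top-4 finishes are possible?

120

This is an ordered selection of 4 from 5: P(5,4).
That gives 5 × 4 × 3 × 2 = 120.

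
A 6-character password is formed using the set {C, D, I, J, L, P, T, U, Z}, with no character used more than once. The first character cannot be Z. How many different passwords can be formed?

53760

The first character has 9−1 = 8 choices (anything except Z).
The remaining 5 characters are filled from the other 8 symbols without repetition: 8 × 7 × 6 × 5 × 4 = 6720.
Total: 8 × 6720 = 53760.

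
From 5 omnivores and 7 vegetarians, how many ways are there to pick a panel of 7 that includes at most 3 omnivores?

596

Split by how many omnivores are chosen (0 through 3).
Sum: C(5,0)·C(7,7) + C(5,1)·C(7,6) + C(5,2)·C(7,5) + C(5,3)·C(7,4) = 1 + 35 + 210 + 350 = 596.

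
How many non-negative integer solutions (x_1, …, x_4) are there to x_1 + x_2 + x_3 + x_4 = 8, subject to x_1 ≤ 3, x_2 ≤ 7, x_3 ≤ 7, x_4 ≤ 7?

127

Without the upper bounds there are C(11,3) = 165 ways to split 8 among 4 variables.
Subtract solutions that violate a single cap (substitute x_i' = x_i − (cap_i+1)): x_1 ≥ 4 gives C(7,3) = 35; x_2 ≥ 8 gives C(3,3) = 1; x_3 ≥ 8 gives C(3,3) = 1; x_4 ≥ 8 gives C(3,3) = 1. Together 38.
No two caps can be exceeded simultaneously, so the pair terms are all 0.
By inclusion–exclusion the count is 165 − 38 + 0 = 127.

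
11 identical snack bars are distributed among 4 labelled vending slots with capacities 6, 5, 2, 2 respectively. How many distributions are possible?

By stars and bars, unrestricted non-negative solutions to x_1+…+x_4 = 11 number C(11+3,3) = 364.
Subtract solutions that violate a single cap (substitute x_i' = x_i − (cap_i+1)): x_1 ≥ 7 gives C(7,3) = 35; x_2 ≥ 6 gives C(8,3) = 56; x_3 ≥ 3 gives C(11,3) = 165; x_4 ≥ 3 gives C(11,3) = 165. Together 421.
Add back pairs where two caps are both exceeded: 0 + 4 + 4 + 10 + 10 + 56 = 84.
By inclusion–exclusion the count is 364 − 421 + 84 = 27.

27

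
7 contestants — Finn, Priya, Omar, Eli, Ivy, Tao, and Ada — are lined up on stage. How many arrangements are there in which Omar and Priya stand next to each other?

Glue Omar and Priya into one block (2 internal orders), leaving 6 units to arrange in a row.
So the count is 2·(6)! = 1440.

1440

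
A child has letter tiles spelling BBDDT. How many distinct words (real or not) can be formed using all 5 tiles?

30

The 5 letters of BBDDT have repeats: B appearing twice and D appearing twice.
So there are 5! / (2!·2!) = 30 distinguishable arrangements.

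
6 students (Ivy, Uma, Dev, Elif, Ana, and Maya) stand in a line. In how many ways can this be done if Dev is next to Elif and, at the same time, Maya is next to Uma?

96

Treat {Dev,Elif} as one block (2 orders) and {Maya,Uma} as another (2 orders).
That leaves 4 units to arrange: 2 × 2 × 4! = 4 × 24 = 96.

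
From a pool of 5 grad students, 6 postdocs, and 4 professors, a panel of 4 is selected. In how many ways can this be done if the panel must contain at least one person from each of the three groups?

Unrestricted: C(15,4) = 1365 ways to pick any 4 of the 15.
Selections missing a whole group: no grad students → C(10,4) = 210; no postdocs → C(9,4) = 126; no professors → C(11,4) = 330.
Add back selections omitting two groups (i.e. drawn from a single group): C(5,4) + C(6,4) + C(4,4) = 21.
By inclusion–exclusion: 1365 − 666 + 21 = 720.

720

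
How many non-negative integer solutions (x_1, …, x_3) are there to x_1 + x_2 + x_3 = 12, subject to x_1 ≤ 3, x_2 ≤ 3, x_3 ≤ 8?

6

By stars and bars, unrestricted non-negative solutions to x_1+…+x_3 = 12 number C(12+2,2) = 91.
Subtract solutions that violate a single cap (substitute x_i' = x_i − (cap_i+1)): x_1 ≥ 4 gives C(10,2) = 45; x_2 ≥ 4 gives C(10,2) = 45; x_3 ≥ 9 gives C(5,2) = 10. Together 100.
Add back pairs where two caps are both exceeded: 15 + 0 + 0 = 15.
By inclusion–exclusion the count is 91 − 100 + 15 = 6.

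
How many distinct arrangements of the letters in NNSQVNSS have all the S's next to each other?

120

Treat the 3 copies of S as a single block. The multiset to arrange is then {SSS, N, N, N, Q, V}, 6 items in all.
That gives (6)!/(3!) = 120 arrangements.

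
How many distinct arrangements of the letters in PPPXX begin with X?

4

With the first slot taken by X, it remains to arrange the other 4 letters (PPPX).
Those 4 letters have P appearing 3 times, giving (4)!/(3!) = 4.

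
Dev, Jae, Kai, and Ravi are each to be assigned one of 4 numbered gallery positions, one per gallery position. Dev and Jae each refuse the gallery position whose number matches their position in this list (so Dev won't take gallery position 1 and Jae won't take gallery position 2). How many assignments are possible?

Let Aᵢ (for i ∈ {1, 2}) be the placements that put person i in their forbidden gallery position. Any j of these fix j positions, leaving (4−j)! ways to fill the rest, and there are C(2,j) ways to pick which j.
By inclusion–exclusion, the number of valid placements is Σ_{j=0}^{2} (−1)^j C(2,j)·(4−j)!.
Computing: 24 − 12 + 2 = 14.

14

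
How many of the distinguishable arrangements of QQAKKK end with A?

With the last slot taken by A, it remains to arrange the other 5 letters (QQKKK).
Those 5 letters have K appearing 3 times and Q appearing twice, giving (5)!/(3!·2!) = 10.

10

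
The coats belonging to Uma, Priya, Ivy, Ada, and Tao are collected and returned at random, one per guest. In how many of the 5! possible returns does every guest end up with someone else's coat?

44

This is the derangement count D_5: permutations of 5 items with no fixed point.
By inclusion–exclusion this is Σ_{j=0}^{5} (−1)^j C(5,j)·(5−j)!.
Computing: 120 − 120 + 60 − 20 + 5 − 1 = 44.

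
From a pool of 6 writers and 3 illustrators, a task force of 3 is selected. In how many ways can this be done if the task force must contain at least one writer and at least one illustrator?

63

Total 3-person selections from all 9: C(9,3) = 84.
Subtract selections that omit an entire group: no writers → C(3,3) = 1; no illustrators → C(6,3) = 20.
Both groups omitted at once is impossible, so 84 − 21 = 63.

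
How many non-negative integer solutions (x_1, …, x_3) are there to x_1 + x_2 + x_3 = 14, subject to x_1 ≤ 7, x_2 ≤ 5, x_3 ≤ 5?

10

Without the upper bounds there are C(16,2) = 120 ways to split 14 among 3 variables.
Subtract solutions that violate a single cap (substitute x_i' = x_i − (cap_i+1)): x_1 ≥ 8 gives C(8,2) = 28; x_2 ≥ 6 gives C(10,2) = 45; x_3 ≥ 6 gives C(10,2) = 45. Together 118.
Add back pairs where two caps are both exceeded: 1 + 1 + 6 = 8.
By inclusion–exclusion the count is 120 − 118 + 8 = 10.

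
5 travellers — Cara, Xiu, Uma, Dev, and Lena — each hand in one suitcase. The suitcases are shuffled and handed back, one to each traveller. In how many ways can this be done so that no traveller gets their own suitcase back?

44

This is the derangement count D_5: permutations of 5 items with no fixed point.
By inclusion–exclusion this is Σ_{j=0}^{5} (−1)^j C(5,j)·(5−j)!.
Computing: 120 − 120 + 60 − 20 + 5 − 1 = 44.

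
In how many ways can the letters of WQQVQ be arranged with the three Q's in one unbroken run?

6

Treat the 3 copies of Q as a single block. The multiset to arrange is then {QQQ, V, W}, 3 items in all.
All 3 items are distinct, so there are (3)! = 6 arrangements.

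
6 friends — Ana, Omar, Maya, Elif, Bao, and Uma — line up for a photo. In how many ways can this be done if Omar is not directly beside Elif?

480

There are 6! = 720 arrangements in all. If Omar and Elif are adjacent, merging them into one block gives 2·(5)! = 240 arrangements.
So 720 − 240 = 480 arrangements keep them apart.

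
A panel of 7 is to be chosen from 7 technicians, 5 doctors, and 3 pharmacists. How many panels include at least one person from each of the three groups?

Unrestricted: C(15,7) = 6435 ways to pick any 7 of the 15.
Selections missing a whole group: no technicians → C(8,7) = 8; no doctors → C(10,7) = 120; no pharmacists → C(12,7) = 792.
Add back selections omitting two groups (i.e. drawn from a single group): C(7,7) + C(5,7) + C(3,7) = 1.
By inclusion–exclusion: 6435 − 920 + 1 = 5516.

5516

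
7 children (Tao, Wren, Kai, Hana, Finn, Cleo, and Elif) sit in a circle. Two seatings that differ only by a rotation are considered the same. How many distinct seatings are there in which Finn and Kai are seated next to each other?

240

Treat {Finn, Kai} as one unit (2 internal orders) and seat the resulting 6 units around the table: (5)! circular arrangements.
So 2 × (5)! = 2 × 120 = 240.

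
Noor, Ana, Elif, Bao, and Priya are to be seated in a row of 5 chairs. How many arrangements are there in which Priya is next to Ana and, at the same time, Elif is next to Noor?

24

Treat {Priya,Ana} as one block (2 orders) and {Elif,Noor} as another (2 orders).
That leaves 3 units to arrange: 2 × 2 × 3! = 4 × 6 = 24.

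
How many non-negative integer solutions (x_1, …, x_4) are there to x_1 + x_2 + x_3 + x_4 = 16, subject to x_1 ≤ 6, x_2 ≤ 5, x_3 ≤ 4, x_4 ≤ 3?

10

Ignoring the caps, the number of non-negative solutions to x_1+…+x_4 = 16 is C(19,3) = 969.
Subtract solutions that violate a single cap (substitute x_i' = x_i − (cap_i+1)): x_1 ≥ 7 gives C(12,3) = 220; x_2 ≥ 6 gives C(13,3) = 286; x_3 ≥ 5 gives C(14,3) = 364; x_4 ≥ 4 gives C(15,3) = 455. Together 1325.
Add back pairs where two caps are both exceeded: 20 + 35 + 56 + 56 + 84 + 120 = 371.
Subtract triples: 0 + 0 + 1 + 4 = 5.
By inclusion–exclusion the count is 969 − 1325 + 371 − 5 = 10.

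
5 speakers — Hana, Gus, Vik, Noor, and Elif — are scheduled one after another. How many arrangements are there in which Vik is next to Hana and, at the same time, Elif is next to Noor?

Treat {Vik,Hana} as one block (2 orders) and {Elif,Noor} as another (2 orders).
That leaves 3 units to arrange: 2 × 2 × 3! = 4 × 6 = 24.

24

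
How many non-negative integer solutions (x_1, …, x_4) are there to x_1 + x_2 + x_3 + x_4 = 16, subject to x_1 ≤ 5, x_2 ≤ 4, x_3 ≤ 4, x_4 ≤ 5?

10

Without the upper bounds there are C(19,3) = 969 ways to split 16 among 4 variables.
Subtract solutions that violate a single cap (substitute x_i' = x_i − (cap_i+1)): x_1 ≥ 6 gives C(13,3) = 286; x_2 ≥ 5 gives C(14,3) = 364; x_3 ≥ 5 gives C(14,3) = 364; x_4 ≥ 6 gives C(13,3) = 286. Together 1300.
Add back pairs where two caps are both exceeded: 56 + 56 + 35 + 84 + 56 + 56 = 343.
Subtract triples: 1 + 0 + 0 + 1 = 2.
By inclusion–exclusion the count is 969 − 1300 + 343 − 2 = 10.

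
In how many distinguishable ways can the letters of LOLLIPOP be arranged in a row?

Letter multiplicities in LOLLIPOP: I×1, L×3, O×2, P×2.
Dividing 8! = 40320 by 3!·2!·2! = 24 for the repeated letters gives 1680.

1680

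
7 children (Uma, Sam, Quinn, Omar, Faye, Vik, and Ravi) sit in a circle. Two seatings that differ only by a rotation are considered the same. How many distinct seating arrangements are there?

720

Seat Uma anywhere (absorbing the rotational symmetry), then permute the other 6: (6)! = 720.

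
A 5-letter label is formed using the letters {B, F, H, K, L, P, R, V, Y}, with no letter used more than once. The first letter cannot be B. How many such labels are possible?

The first letter has 9−1 = 8 choices (anything except B).
The remaining 4 letters are filled from the other 8 symbols without repetition: 8 × 7 × 6 × 5 = 1680.
Total: 8 × 1680 = 13440.

13440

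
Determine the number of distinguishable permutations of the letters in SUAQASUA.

Letter multiplicities in SUAQASUA: A×3, Q×1, S×2, U×2.
So there are 8! / (3!·2!·2!) = 1680 distinguishable arrangements.

1680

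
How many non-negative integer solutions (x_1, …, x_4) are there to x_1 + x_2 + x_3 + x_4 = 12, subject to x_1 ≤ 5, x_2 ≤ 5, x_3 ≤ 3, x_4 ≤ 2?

19

Ignoring the caps, the number of non-negative solutions to x_1+…+x_4 = 12 is C(15,3) = 455.
Subtract solutions that violate a single cap (substitute x_i' = x_i − (cap_i+1)): x_1 ≥ 6 gives C(9,3) = 84; x_2 ≥ 6 gives C(9,3) = 84; x_3 ≥ 4 gives C(11,3) = 165; x_4 ≥ 3 gives C(12,3) = 220. Together 553.
Add back pairs where two caps are both exceeded: 1 + 10 + 20 + 10 + 20 + 56 = 117.
By inclusion–exclusion the count is 455 − 553 + 117 = 19.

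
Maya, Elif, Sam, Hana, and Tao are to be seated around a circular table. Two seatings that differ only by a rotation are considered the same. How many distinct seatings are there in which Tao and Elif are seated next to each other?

12

Glue Tao and Elif into a block (2 internal orders). Seating 4 units around a circle gives (3)! arrangements.
So 2 × (3)! = 2 × 6 = 12.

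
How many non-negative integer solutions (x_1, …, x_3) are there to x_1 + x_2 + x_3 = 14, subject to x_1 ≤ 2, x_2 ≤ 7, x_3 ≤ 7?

Without the upper bounds there are C(16,2) = 120 ways to split 14 among 3 variables.
Subtract solutions that violate a single cap (substitute x_i' = x_i − (cap_i+1)): x_1 ≥ 3 gives C(13,2) = 78; x_2 ≥ 8 gives C(8,2) = 28; x_3 ≥ 8 gives C(8,2) = 28. Together 134.
Add back pairs where two caps are both exceeded: 10 + 10 + 0 = 20.
By inclusion–exclusion the count is 120 − 134 + 20 = 6.

6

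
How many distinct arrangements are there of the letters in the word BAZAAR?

120

The 6 letters of BAZAAR have repeats: A appearing 3 times.
So there are 6! / (3!) = 120 distinguishable arrangements.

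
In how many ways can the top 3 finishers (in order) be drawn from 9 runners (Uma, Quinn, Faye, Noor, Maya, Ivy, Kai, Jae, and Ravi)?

504

This is an ordered selection of 3 from 9: P(9,3).
That gives 9 × 8 × 7 = 504.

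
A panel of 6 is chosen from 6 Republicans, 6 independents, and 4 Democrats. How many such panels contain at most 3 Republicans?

7272

Split by how many Republicans are chosen (0 through 3).
Sum: C(6,0)·C(10,6) + C(6,1)·C(10,5) + C(6,2)·C(10,4) + C(6,3)·C(10,3) = 210 + 1512 + 3150 + 2400 = 7272.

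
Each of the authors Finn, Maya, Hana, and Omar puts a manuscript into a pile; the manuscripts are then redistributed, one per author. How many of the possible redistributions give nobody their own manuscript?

9

Let Aᵢ be the assignments in which author i gets their own manuscript. We want the size of the complement of A₁∪…∪A_4.
By inclusion–exclusion this is Σ_{j=0}^{4} (−1)^j C(4,j)·(4−j)!.
Computing: 24 − 24 + 12 − 4 + 1 = 9.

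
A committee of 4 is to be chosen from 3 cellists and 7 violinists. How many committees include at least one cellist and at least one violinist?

175

With no constraint there are C(10,4) = 210 possible selections.
Selections missing a whole group: no cellists → C(7,4) = 35; no violinists → C(3,4) = 0.
Both groups omitted at once is impossible, so 210 − 35 = 175.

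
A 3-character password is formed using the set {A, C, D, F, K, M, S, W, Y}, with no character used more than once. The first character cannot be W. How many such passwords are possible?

448

The first character has 9−1 = 8 choices (anything except W).
The remaining 2 characters are filled from the other 8 symbols without repetition: 8 × 7 = 56.
Total: 8 × 56 = 448.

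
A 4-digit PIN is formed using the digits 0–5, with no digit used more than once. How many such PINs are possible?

With no repetition, fill the 4 digits in order: 6 choices, then 5, down to 3.
That product is 6 × 5 × 4 × 3 = 360.

360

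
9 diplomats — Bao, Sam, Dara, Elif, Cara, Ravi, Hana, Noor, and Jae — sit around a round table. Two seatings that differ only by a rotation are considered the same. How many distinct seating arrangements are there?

Seat Bao anywhere (absorbing the rotational symmetry), then permute the other 8: (8)! = 40320.

40320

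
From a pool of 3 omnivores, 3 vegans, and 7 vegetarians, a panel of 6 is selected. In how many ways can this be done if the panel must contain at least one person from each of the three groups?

With no constraint there are C(13,6) = 1716 possible selections.
Subtract selections that omit an entire group: no omnivores → C(10,6) = 210; no vegans → C(10,6) = 210; no vegetarians → C(6,6) = 1.
Add back selections omitting two groups (i.e. drawn from a single group): C(3,6) + C(3,6) + C(7,6) = 7.
By inclusion–exclusion: 1716 − 421 + 7 = 1302.

1302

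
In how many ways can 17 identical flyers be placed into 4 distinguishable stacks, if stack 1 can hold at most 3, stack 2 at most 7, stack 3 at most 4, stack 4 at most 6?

By stars and bars, unrestricted non-negative solutions to x_1+…+x_4 = 17 number C(17+3,3) = 1140.
Subtract solutions that violate a single cap (substitute x_i' = x_i − (cap_i+1)): x_1 ≥ 4 gives C(16,3) = 560; x_2 ≥ 8 gives C(12,3) = 220; x_3 ≥ 5 gives C(15,3) = 455; x_4 ≥ 7 gives C(13,3) = 286. Together 1521.
Add back pairs where two caps are both exceeded: 56 + 165 + 84 + 35 + 10 + 56 = 406.
Subtract triples: 1 + 0 + 4 + 0 = 5.
By inclusion–exclusion the count is 1140 − 1521 + 406 − 5 = 20.

20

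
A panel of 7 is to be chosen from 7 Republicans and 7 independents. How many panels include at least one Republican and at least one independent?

3430

With no constraint there are C(14,7) = 3432 possible selections.
Subtract selections that omit an entire group: no Republicans → C(7,7) = 1; no independents → C(7,7) = 1.
Both groups omitted at once is impossible, so 3432 − 2 = 3430.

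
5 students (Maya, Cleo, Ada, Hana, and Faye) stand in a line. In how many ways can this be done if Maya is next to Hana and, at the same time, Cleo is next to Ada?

Treat {Maya,Hana} as one block (2 orders) and {Cleo,Ada} as another (2 orders).
That leaves 3 units to arrange: 2 × 2 × 3! = 4 × 6 = 24.

24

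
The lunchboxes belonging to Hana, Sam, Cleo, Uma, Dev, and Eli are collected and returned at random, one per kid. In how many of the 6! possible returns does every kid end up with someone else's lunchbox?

Count assignments avoiding every fixed point. For any j of the 6 kids fixed to their own lunchbox, the other 6−j can be arranged in (6−j)! ways.
By inclusion–exclusion this is Σ_{j=0}^{6} (−1)^j C(6,j)·(6−j)!.
Computing: 720 − 720 + 360 − 120 + 30 − 6 + 1 = 265.

265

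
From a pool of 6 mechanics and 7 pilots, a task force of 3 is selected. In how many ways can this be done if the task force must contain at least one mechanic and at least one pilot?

Total 3-person selections from all 13: C(13,3) = 286.
Selections missing a whole group: no mechanics → C(7,3) = 35; no pilots → C(6,3) = 20.
Both groups omitted at once is impossible, so 286 − 55 = 231.

231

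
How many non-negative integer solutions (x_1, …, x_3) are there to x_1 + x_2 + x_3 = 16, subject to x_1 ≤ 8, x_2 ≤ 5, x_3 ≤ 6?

By stars and bars, unrestricted non-negative solutions to x_1+…+x_3 = 16 number C(16+2,2) = 153.
Subtract solutions that violate a single cap (substitute x_i' = x_i − (cap_i+1)): x_1 ≥ 9 gives C(9,2) = 36; x_2 ≥ 6 gives C(12,2) = 66; x_3 ≥ 7 gives C(11,2) = 55. Together 157.
Add back pairs where two caps are both exceeded: 3 + 1 + 10 = 14.
By inclusion–exclusion the count is 153 − 157 + 14 = 10.

10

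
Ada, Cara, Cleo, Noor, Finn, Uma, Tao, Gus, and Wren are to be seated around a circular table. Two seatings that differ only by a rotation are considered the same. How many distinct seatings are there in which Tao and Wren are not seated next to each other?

30240

All circular seatings of 9 people number (8)! = 40320.
Those with Tao next to Wren: fuse the pair into one unit and seat 8 units around a circle — 2·(7)! = 10080.
Subtracting, 40320 − 10080 = 30240.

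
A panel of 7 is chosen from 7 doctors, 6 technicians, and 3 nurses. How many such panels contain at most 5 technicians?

Split by how many technicians are chosen (0 through 5).
Sum: C(6,0)·C(10,7) + C(6,1)·C(10,6) + C(6,2)·C(10,5) + C(6,3)·C(10,4) + C(6,4)·C(10,3) + C(6,5)·C(10,2) = 120 + 1260 + 3780 + 4200 + 1800 + 270 = 11430.

11430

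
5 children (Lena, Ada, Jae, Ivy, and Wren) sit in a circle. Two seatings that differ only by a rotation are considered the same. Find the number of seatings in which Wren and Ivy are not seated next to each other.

12

Without the restriction there are (4)! = 24 seatings.
Those with Wren next to Ivy: fuse the pair into one unit and seat 4 units around a circle — 2·(3)! = 12.
Subtracting, 24 − 12 = 12.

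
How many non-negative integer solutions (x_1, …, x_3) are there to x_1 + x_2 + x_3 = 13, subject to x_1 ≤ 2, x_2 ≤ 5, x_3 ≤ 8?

6

By stars and bars, unrestricted non-negative solutions to x_1+…+x_3 = 13 number C(13+2,2) = 105.
Subtract solutions that violate a single cap (substitute x_i' = x_i − (cap_i+1)): x_1 ≥ 3 gives C(12,2) = 66; x_2 ≥ 6 gives C(9,2) = 36; x_3 ≥ 9 gives C(6,2) = 15. Together 117.
Add back pairs where two caps are both exceeded: 15 + 3 + 0 = 18.
By inclusion–exclusion the count is 105 − 117 + 18 = 6.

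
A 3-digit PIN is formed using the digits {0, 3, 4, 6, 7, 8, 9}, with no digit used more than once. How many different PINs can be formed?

This is a permutation of 3 out of 7: P(7,3) = 7!/4!.
7 × 6 × 5 = 210.

210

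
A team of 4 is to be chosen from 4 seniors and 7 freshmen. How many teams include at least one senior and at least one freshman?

294

With no constraint there are C(11,4) = 330 possible selections.
Selections missing a whole group: no seniors → C(7,4) = 35; no freshmen → C(4,4) = 1.
Both groups omitted at once is impossible, so 330 − 36 = 294.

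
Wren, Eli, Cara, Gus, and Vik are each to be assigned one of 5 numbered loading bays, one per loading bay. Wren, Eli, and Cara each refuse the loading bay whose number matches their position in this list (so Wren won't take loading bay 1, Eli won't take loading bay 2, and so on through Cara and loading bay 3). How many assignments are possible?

Let Aᵢ (for i ∈ {1, 2, 3}) be the placements that put person i in their forbidden loading bay. Any j of these fix j positions, leaving (5−j)! ways to fill the rest, and there are C(3,j) ways to pick which j.
By inclusion–exclusion, the number of valid placements is Σ_{j=0}^{3} (−1)^j C(3,j)·(5−j)!.
Computing: 120 − 72 + 18 − 2 = 64.

64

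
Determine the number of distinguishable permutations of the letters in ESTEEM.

120

The 6 letters of ESTEEM have repeats: E appearing 3 times.
Dividing 6! = 720 by 3! = 6 for the repeated letters gives 120.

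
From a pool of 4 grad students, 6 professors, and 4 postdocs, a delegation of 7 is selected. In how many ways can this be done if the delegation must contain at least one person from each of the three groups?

3184

Unrestricted: C(14,7) = 3432 ways to pick any 7 of the 14.
Selections missing a whole group: no grad students → C(10,7) = 120; no professors → C(8,7) = 8; no postdocs → C(10,7) = 120.
Add back selections omitting two groups (i.e. drawn from a single group): C(4,7) + C(6,7) + C(4,7) = 0.
By inclusion–exclusion: 3432 − 248 + 0 = 3184.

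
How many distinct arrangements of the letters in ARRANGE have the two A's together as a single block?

360

Treat the 2 copies of A as a single block. The multiset to arrange is then {AA, E, G, N, R, R}, 6 items in all.
That gives (6)!/(2!) = 360 arrangements.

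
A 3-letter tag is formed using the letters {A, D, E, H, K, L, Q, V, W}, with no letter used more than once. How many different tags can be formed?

504

Choose and order 3 of the 9 symbols: the first letter has 9 options, the next 8, then 7.
9 × 8 × 7 = 504.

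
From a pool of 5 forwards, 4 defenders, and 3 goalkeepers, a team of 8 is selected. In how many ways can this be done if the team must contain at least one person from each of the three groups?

Total 8-person selections from all 12: C(12,8) = 495.
Selections missing a whole group: no forwards → C(7,8) = 0; no defenders → C(8,8) = 1; no goalkeepers → C(9,8) = 9.
Add back selections omitting two groups (i.e. drawn from a single group): C(5,8) + C(4,8) + C(3,8) = 0.
By inclusion–exclusion: 495 − 10 + 0 = 485.

485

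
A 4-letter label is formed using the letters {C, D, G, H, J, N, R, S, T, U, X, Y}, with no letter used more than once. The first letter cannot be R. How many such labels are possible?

10890

The first letter has 12−1 = 11 choices (anything except R).
The remaining 3 letters are filled from the other 11 symbols without repetition: 11 × 10 × 9 = 990.
Total: 11 × 990 = 10890.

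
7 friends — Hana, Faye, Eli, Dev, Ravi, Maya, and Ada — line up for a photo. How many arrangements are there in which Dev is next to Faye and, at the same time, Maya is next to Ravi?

Treat {Dev,Faye} as one block (2 orders) and {Maya,Ravi} as another (2 orders).
That leaves 5 units to arrange: 2 × 2 × 5! = 4 × 120 = 480.

480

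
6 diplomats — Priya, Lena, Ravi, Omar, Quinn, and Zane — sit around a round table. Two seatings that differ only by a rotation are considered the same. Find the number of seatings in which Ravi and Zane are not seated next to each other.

72

All circular seatings of 6 people number (5)! = 120.
Those with Ravi next to Zane: fuse the pair into one unit and seat 5 units around a circle — 2·(4)! = 48.
Subtracting, 120 − 48 = 72.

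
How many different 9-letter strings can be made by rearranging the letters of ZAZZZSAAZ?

ZAZZZSAAZ has 9 letters with A appearing 3 times and Z appearing 5 times.
The number of distinct arrangements is 9!/(5!·3!) = 362880/720 = 504.

504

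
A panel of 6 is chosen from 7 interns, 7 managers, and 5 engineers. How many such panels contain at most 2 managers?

16863

Split by how many managers are chosen (0 through 2).
Sum: C(7,0)·C(12,6) + C(7,1)·C(12,5) + C(7,2)·C(12,4) = 924 + 5544 + 10395 = 16863.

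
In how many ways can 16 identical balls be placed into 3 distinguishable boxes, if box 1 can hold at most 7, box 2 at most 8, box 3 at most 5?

15

By stars and bars, unrestricted non-negative solutions to x_1+…+x_3 = 16 number C(16+2,2) = 153.
Subtract solutions that violate a single cap (substitute x_i' = x_i − (cap_i+1)): x_1 ≥ 8 gives C(10,2) = 45; x_2 ≥ 9 gives C(9,2) = 36; x_3 ≥ 6 gives C(12,2) = 66. Together 147.
Add back pairs where two caps are both exceeded: 0 + 6 + 3 = 9.
By inclusion–exclusion the count is 153 − 147 + 9 = 15.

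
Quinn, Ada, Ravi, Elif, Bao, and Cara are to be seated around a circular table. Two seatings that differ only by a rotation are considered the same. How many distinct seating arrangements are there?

Fix one person's seat to break rotational symmetry; the remaining 5 people can be arranged in (5)! = 120 ways.

120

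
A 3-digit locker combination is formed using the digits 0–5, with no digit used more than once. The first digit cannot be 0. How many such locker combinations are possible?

100

The first digit has 6−1 = 5 choices (anything except 0).
The remaining 2 digits are filled from the other 5 symbols without repetition: 5 × 4 = 20.
Total: 5 × 20 = 100.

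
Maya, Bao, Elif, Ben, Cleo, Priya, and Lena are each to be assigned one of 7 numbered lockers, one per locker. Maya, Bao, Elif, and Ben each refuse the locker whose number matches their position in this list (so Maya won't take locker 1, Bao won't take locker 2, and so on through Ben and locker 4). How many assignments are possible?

Let Aᵢ (for 1 ≤ i ≤ 4) be the placements that put person i in their forbidden locker. Any j of these fix j positions, leaving (7−j)! ways to fill the rest, and there are C(4,j) ways to pick which j.
By inclusion–exclusion, the number of valid placements is Σ_{j=0}^{4} (−1)^j C(4,j)·(7−j)!.
Computing: 5040 − 2880 + 720 − 96 + 6 = 2790.

2790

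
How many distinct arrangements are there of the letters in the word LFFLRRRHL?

The 9 letters of LFFLRRRHL have repeats: F appearing twice, L appearing 3 times, and R appearing 3 times.
Dividing 9! = 362880 by 3!·3!·2! = 72 for the repeated letters gives 5040.

5040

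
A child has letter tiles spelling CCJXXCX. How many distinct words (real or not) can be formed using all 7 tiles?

140

Letter multiplicities in CCJXXCX: C×3, J×1, X×3.
The number of distinct arrangements is 7!/(3!·3!) = 5040/36 = 140.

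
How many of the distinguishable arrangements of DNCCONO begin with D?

90

Fix D in the first position and arrange the remaining 6 letters.
Those 6 letters have C appearing twice, N appearing twice, and O appearing twice, giving (6)!/(2!·2!·2!) = 90.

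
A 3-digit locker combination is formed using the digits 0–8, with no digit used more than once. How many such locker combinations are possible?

Choose and order 3 of the 9 symbols: the first digit has 9 options, the next 8, then 7.
That product is 9 × 8 × 7 = 504.

504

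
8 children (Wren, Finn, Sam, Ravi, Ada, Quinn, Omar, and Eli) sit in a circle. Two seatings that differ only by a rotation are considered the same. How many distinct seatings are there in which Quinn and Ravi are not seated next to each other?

All circular seatings of 8 people number (7)! = 5040.
Those with Quinn next to Ravi: fuse the pair into one unit and seat 7 units around a circle — 2·(6)! = 1440.
Subtracting, 5040 − 1440 = 3600.

3600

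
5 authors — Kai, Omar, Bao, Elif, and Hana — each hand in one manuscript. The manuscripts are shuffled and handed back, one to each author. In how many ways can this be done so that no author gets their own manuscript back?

Count assignments avoiding every fixed point. For any j of the 5 authors fixed to their own manuscript, the other 5−j can be arranged in (5−j)! ways.
By inclusion–exclusion this is Σ_{j=0}^{5} (−1)^j C(5,j)·(5−j)!.
Computing: 120 − 120 + 60 − 20 + 5 − 1 = 44.

44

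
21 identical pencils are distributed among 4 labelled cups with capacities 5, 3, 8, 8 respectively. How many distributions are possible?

By stars and bars, unrestricted non-negative solutions to x_1+…+x_4 = 21 number C(21+3,3) = 2024.
Subtract solutions that violate a single cap (substitute x_i' = x_i − (cap_i+1)): x_1 ≥ 6 gives C(18,3) = 816; x_2 ≥ 4 gives C(20,3) = 1140; x_3 ≥ 9 gives C(15,3) = 455; x_4 ≥ 9 gives C(15,3) = 455. Together 2866.
Add back pairs where two caps are both exceeded: 364 + 84 + 84 + 165 + 165 + 20 = 882.
Subtract triples: 10 + 10 + 0 + 0 = 20.
By inclusion–exclusion the count is 2024 − 2866 + 882 − 20 = 20.

20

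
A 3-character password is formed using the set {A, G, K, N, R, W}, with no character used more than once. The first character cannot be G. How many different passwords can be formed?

100

The first character has 6−1 = 5 choices (anything except G).
The remaining 2 characters are filled from the other 5 symbols without repetition: 5 × 4 = 20.
Total: 5 × 20 = 100.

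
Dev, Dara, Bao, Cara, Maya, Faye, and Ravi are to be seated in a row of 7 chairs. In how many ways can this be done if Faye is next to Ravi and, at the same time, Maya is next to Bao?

Treat {Faye,Ravi} as one block (2 orders) and {Maya,Bao} as another (2 orders).
That leaves 5 units to arrange: 2 × 2 × 5! = 4 × 120 = 480.

480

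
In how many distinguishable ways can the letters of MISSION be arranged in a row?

Letter multiplicities in MISSION: I×2, M×1, N×1, O×1, S×2.
So there are 7! / (2!·2!) = 1260 distinguishable arrangements.

1260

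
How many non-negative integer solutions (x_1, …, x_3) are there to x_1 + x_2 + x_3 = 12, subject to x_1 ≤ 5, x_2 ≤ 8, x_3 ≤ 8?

By stars and bars, unrestricted non-negative solutions to x_1+…+x_3 = 12 number C(12+2,2) = 91.
Subtract solutions that violate a single cap (substitute x_i' = x_i − (cap_i+1)): x_1 ≥ 6 gives C(8,2) = 28; x_2 ≥ 9 gives C(5,2) = 10; x_3 ≥ 9 gives C(5,2) = 10. Together 48.
No two caps can be exceeded simultaneously, so the pair terms are all 0.
By inclusion–exclusion the count is 91 − 48 + 0 = 43.

43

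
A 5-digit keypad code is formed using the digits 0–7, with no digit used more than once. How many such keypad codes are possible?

6720

With no repetition, fill the 5 digits in order: 8 choices, then 7, down to 4.
That product is 8 × 7 × 6 × 5 × 4 = 6720.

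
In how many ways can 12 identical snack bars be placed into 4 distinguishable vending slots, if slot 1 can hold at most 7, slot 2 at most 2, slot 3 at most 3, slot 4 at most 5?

42

Ignoring the caps, the number of non-negative solutions to x_1+…+x_4 = 12 is C(15,3) = 455.
Subtract solutions that violate a single cap (substitute x_i' = x_i − (cap_i+1)): x_1 ≥ 8 gives C(7,3) = 35; x_2 ≥ 3 gives C(12,3) = 220; x_3 ≥ 4 gives C(11,3) = 165; x_4 ≥ 6 gives C(9,3) = 84. Together 504.
Add back pairs where two caps are both exceeded: 4 + 1 + 0 + 56 + 20 + 10 = 91.
By inclusion–exclusion the count is 455 − 504 + 91 = 42.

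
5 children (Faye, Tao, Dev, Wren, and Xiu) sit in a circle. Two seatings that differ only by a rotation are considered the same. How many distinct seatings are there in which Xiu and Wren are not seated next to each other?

All circular seatings of 5 people number (4)! = 24.
Seatings with Xiu beside Wren: treat them as a block with 2 internal orders, giving 2 × (3)! = 12.
Subtracting, 24 − 12 = 12.

12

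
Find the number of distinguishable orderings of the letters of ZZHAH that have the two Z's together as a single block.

Treat the 2 copies of Z as a single block. The multiset to arrange is then {ZZ, A, H, H}, 4 items in all.
That gives (4)!/(2!) = 12 arrangements.

12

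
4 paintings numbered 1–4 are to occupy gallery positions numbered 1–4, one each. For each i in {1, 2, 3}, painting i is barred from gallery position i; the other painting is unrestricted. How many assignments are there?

11

Let Aᵢ (for i ∈ {1, 2, 3}) be the placements that put painting i in its forbidden gallery position. Any j of these fix j positions, leaving (4−j)! ways to fill the rest, and there are C(3,j) ways to pick which j.
By inclusion–exclusion, the number of valid placements is Σ_{j=0}^{3} (−1)^j C(3,j)·(4−j)!.
Computing: 24 − 18 + 6 − 1 = 11.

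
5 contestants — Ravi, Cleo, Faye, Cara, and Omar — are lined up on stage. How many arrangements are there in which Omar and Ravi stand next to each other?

48

Glue Omar and Ravi into one block (2 internal orders), leaving 4 units to arrange in a row.
That gives 2 × 4! = 2 × 24 = 48.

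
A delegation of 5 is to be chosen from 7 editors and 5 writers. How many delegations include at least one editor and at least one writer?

770

Total 5-person selections from all 12: C(12,5) = 792.
Selections missing a whole group: no editors → C(5,5) = 1; no writers → C(7,5) = 21.
Both groups omitted at once is impossible, so 792 − 22 = 770.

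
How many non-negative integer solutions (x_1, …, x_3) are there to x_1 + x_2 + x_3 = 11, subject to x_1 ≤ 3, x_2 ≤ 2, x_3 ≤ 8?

Ignoring the caps, the number of non-negative solutions to x_1+…+x_3 = 11 is C(13,2) = 78.
Subtract solutions that violate a single cap (substitute x_i' = x_i − (cap_i+1)): x_1 ≥ 4 gives C(9,2) = 36; x_2 ≥ 3 gives C(10,2) = 45; x_3 ≥ 9 gives C(4,2) = 6. Together 87.
Add back pairs where two caps are both exceeded: 15 + 0 + 0 = 15.
By inclusion–exclusion the count is 78 − 87 + 15 = 6.

6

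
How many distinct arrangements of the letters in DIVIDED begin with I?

120

Fix I in the first position and arrange the remaining 6 letters.
Those 6 letters have D appearing 3 times, giving (6)!/(3!) = 120.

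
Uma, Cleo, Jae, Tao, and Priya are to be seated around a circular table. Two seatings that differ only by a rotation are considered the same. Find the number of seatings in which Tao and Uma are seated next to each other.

Treat {Tao, Uma} as one unit (2 internal orders) and seat the resulting 4 units around the table: (3)! circular arrangements.
So 2 × (3)! = 2 × 6 = 12.

12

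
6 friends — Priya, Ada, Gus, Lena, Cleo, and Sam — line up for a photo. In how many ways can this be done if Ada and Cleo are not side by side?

There are 6! = 720 arrangements in all. If Ada and Cleo are adjacent, merging them into one block gives 2·(5)! = 240 arrangements.
So 720 − 240 = 480 arrangements keep them apart.

480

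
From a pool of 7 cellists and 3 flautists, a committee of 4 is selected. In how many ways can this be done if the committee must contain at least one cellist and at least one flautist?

Total 4-person selections from all 10: C(10,4) = 210.
Subtract selections that omit an entire group: no cellists → C(3,4) = 0; no flautists → C(7,4) = 35.
Both groups omitted at once is impossible, so 210 − 35 = 175.

175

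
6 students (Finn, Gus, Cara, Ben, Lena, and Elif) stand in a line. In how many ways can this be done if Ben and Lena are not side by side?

Of the 6! = 720 arrangements, those with Ben and Lena adjacent number 2 × 5! = 240 (treat the pair as a block with 2 internal orders).
So 720 − 240 = 480 arrangements keep them apart.

480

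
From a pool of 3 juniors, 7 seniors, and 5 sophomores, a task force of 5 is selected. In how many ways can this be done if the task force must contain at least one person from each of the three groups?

1925

With no constraint there are C(15,5) = 3003 possible selections.
Selections missing a whole group: no juniors → C(12,5) = 792; no seniors → C(8,5) = 56; no sophomores → C(10,5) = 252.
Add back selections omitting two groups (i.e. drawn from a single group): C(3,5) + C(7,5) + C(5,5) = 22.
By inclusion–exclusion: 3003 − 1100 + 22 = 1925.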